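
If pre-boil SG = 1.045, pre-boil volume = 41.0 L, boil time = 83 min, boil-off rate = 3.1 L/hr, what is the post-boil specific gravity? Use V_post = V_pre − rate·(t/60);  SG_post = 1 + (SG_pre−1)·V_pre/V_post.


V_post = 41.0 − 3.1·(83/60) = 36.7117
SG_post = 1 + (1.045 − 1)·41.0/36.7117

1.0503


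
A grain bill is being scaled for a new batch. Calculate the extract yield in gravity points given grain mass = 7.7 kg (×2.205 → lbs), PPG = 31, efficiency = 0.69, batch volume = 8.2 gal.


points = lbs × PPG × eff / vol
lbs = 7.7 × 2.205 = 16.9785
points = 16.9785 × 31 × 0.69 / 8.2

44.2890 points


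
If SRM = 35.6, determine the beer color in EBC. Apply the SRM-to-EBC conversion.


EBC = SRM · 1.97
EBC = 35.6 · 1.97

70.1320 EBC


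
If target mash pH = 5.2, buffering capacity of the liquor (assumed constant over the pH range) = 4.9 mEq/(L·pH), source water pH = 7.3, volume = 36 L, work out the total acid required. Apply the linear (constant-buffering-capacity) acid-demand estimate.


acid = buffering capacity · (pH_source − pH_target) · V
acid = 4.9 · (7.3 − 5.2) · 36

370.4400 mEq


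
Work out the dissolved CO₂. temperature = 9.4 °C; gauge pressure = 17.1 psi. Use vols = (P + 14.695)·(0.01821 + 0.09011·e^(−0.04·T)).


vols = (17.1 + 14.695)·(0.01821 + 0.09011·e^(−0.04·9.4))

2.5461 volumes


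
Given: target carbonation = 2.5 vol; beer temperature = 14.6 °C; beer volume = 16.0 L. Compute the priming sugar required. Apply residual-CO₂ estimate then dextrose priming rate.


residual = 14.695·(0.01821 + 0.09011·e^(−0.04·T));  sugar = (target − residual)·4.0·V
residual = 14.695·(0.01821 + 0.09011·e^(−0.04·14.6)) = 1.0060
sugar = (2.5 − 1.0060)·4.0·16.0

95.6138 g


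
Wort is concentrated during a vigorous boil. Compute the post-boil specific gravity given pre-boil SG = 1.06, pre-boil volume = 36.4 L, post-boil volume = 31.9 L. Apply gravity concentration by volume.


SG_post = 1 + (SG_pre − 1)·V_pre/V_post
pts_pre = (1.06 − 1)·1000 = 60.0000
pts_post = 60.0000·36.4/31.9 = 68.4639
SG_post = 1 + 68.4639/1000

1.0685


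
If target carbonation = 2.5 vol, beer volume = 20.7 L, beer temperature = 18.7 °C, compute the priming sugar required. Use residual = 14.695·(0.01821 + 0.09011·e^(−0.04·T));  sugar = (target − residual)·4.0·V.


residual = 14.695·(0.01821 + 0.09011·e^(−0.04·18.7)) = 0.8943
sugar = (2.5 − 0.8943)·4.0·20.7

132.9486 g


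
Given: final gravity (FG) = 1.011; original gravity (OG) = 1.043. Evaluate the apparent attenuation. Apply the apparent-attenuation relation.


AA = (OG − FG)/(OG − 1) · 100
AA = (1.043 − 1.011)/(1.043 − 1) · 100

74.4186 %


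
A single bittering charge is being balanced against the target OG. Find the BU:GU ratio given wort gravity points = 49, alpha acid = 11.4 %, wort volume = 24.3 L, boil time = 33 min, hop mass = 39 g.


U = 1.65·0.000125^(GP/1000)·(1−e^(−0.04t))/4.15;  IBU = (α/100)·m·U·1000/V;  BU:GU = IBU/GP
U = 1.65·0.000125^(49/1000)·(1−e^(−0.04·33))/4.15 = 0.1876
IBU = (11.4/100)·39·0.1876·1000/24.3 = 34.3219
BU:GU = 34.3219/49

0.7004


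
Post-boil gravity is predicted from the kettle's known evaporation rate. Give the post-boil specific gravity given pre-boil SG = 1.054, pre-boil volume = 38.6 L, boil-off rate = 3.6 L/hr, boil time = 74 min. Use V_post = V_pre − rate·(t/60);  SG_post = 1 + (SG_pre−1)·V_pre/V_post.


V_post = 38.6 − 3.6·(74/60) = 34.1600
SG_post = 1 + (1.054 − 1)·38.6/34.1600

1.0610


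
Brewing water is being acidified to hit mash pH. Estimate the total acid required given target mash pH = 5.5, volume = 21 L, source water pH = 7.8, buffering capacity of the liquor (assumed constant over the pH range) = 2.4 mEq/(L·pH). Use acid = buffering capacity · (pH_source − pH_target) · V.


acid = 2.4 · (7.8 − 5.5) · 21

115.9200 mEq


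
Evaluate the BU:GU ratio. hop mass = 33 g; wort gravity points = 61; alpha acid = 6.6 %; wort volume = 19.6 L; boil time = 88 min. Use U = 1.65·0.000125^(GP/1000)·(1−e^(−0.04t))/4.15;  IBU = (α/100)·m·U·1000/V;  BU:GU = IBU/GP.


U = 1.65·0.000125^(61/1000)·(1−e^(−0.04·88))/4.15 = 0.2230
IBU = (6.6/100)·33·0.2230·1000/19.6 = 24.7799
BU:GU = 24.7799/61

0.4062


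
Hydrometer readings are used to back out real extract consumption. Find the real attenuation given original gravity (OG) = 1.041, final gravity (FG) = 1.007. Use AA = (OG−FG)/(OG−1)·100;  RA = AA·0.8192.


AA = (1.041 − 1.007)/(1.041 − 1)·100 = 82.9268
RA = 82.9268·0.8192

67.9337 %


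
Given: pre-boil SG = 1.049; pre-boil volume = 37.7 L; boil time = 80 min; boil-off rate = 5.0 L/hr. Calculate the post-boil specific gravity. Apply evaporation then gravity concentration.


V_post = V_pre − rate·(t/60);  SG_post = 1 + (SG_pre−1)·V_pre/V_post
V_post = 37.7 − 5.0·(80/60) = 31.0333
SG_post = 1 + (1.049 − 1)·37.7/31.0333

1.0595


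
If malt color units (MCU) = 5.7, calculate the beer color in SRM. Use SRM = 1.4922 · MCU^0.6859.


SRM = 1.4922 · 5.7^0.6859

4.9236 SRM


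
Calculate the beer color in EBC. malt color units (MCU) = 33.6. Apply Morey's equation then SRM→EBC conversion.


SRM = 1.4922·MCU^0.6859;  EBC = SRM·1.97
SRM = 1.4922·33.6^0.6859 = 16.6243
EBC = 16.6243·1.97

32.7499 EBC


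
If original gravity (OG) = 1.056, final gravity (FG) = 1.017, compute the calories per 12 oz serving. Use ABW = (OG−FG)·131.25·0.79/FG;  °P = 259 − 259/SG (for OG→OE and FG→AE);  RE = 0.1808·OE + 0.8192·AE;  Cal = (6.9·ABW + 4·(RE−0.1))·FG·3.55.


ABW = (1.056 − 1.017)·131.25·0.79/1.017 = 3.9762
OE = 259 − 259/1.056 = 13.7348 °P
AE = 259 − 259/1.017 = 4.3294 °P
RE = 0.1808·13.7348 + 0.8192·4.3294 = 6.0299 °P
Cal = (6.9·3.9762 + 4·(6.0299−0.1))·1.017·3.55

184.6893 kcal


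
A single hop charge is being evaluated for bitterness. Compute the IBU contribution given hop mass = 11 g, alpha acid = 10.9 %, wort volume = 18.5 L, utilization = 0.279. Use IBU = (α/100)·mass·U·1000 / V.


IBU = (10.9/100)·11·0.279·1000 / 18.5

18.0822 IBU


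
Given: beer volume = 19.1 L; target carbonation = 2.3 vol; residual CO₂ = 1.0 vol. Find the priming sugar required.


sugar = (target − residual)·4.0·V
sugar = (2.3 − 1.0)·4.0·19.1

99.3200 g


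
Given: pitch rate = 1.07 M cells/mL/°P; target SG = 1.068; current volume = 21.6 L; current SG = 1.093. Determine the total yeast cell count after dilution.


V_w = V·((SG_c−1)/(SG_t−1)−1);  °P = 259 − 259/SG_t;  cells = rate·(V+V_w)·°P
V_w = 21.6·((1.093−1)/(1.068−1)−1) = 7.9412
V_final = 21.6 + 7.9412 = 29.5412
°P = 259 − 259/1.068 = 16.4906
cells = 1.07·29.5412·16.4906

521.2535 billion cells


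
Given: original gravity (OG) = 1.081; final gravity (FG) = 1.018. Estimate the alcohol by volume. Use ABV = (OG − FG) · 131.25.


ABV = (1.081 − 1.018) · 131.25

8.2687 % ABV


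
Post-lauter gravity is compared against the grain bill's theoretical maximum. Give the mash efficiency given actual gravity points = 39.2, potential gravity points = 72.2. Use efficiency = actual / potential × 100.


efficiency = 39.2 / 72.2 × 100

54.2936 %


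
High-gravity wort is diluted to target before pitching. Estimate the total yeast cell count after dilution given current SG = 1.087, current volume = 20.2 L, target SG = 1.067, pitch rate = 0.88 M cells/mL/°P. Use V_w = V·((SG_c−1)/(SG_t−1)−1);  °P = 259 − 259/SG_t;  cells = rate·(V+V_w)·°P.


V_w = 20.2·((1.087−1)/(1.067−1)−1) = 6.0299
V_final = 20.2 + 6.0299 = 26.2299
°P = 259 − 259/1.067 = 16.2634
cells = 0.88·26.2299·16.2634

375.3951 billion cells


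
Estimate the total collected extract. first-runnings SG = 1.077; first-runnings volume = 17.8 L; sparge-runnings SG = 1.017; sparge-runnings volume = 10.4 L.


total = Σ (SG_i − 1)·1000·V_i
first = (1.077 − 1)·1000·17.8 = 1370.6000
sparge = (1.017 − 1)·1000·10.4 = 176.8000
total = 1370.6000 + 176.8000

1547.4000 gravity·L


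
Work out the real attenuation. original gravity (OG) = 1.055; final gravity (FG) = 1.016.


AA = (OG−FG)/(OG−1)·100;  RA = AA·0.8192
AA = (1.055 − 1.016)/(1.055 − 1)·100 = 70.9091
RA = 70.9091·0.8192

58.0887 %


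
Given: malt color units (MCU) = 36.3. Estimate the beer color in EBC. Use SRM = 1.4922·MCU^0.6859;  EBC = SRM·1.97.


SRM = 1.4922·36.3^0.6859 = 17.5294
EBC = 17.5294·1.97

34.5329 EBC


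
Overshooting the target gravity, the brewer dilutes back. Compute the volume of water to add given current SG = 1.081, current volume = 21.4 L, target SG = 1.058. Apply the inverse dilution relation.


V_water = V·((SG_curr − 1)/(SG_target − 1) − 1)
V_water = 21.4·((1.081 − 1)/(1.058 − 1) − 1)

8.4862 L


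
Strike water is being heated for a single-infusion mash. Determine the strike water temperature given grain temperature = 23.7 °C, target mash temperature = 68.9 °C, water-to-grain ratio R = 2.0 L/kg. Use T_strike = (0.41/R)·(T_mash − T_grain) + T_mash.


T_strike = (0.41/2.0)·(68.9 − 23.7) + 68.9

78.1660 °C


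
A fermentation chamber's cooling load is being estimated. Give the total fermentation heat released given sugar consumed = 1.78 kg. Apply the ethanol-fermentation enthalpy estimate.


Q = m_sugar · 590 kJ/kg
Q = 1.78 · 590

1050.2000 kJ


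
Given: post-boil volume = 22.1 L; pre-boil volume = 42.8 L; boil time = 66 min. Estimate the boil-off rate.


rate = (V_pre − V_post) / (t_min/60)
rate = (42.8 − 22.1) / (66/60)

18.8182 L/hr


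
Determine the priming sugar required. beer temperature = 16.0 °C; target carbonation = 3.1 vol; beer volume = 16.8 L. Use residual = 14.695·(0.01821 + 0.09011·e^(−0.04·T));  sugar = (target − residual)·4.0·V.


residual = 14.695·(0.01821 + 0.09011·e^(−0.04·16.0)) = 0.9658
sugar = (3.1 − 0.9658)·4.0·16.8

143.4170 g


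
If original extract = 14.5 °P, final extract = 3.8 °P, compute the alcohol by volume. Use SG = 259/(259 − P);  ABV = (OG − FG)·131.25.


OG = 259/(259 − 14.5) = 1.0593
FG = 259/(259 − 3.8) = 1.0149
ABV = (1.0593 − 1.0149)·131.25

5.8294 % ABV


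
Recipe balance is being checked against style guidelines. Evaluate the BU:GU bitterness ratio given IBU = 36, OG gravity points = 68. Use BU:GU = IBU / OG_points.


BU:GU = 36 / 68

0.5294


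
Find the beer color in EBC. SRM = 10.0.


EBC = SRM · 1.97
EBC = 10.0 · 1.97

19.7000 EBC


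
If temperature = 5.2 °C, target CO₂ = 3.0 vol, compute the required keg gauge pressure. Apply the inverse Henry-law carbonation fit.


psi = vols/(0.01821 + 0.09011·e^(−0.04·T)) − 14.695
psi = 3.0/(0.01821 + 0.09011·e^(−0.04·5.2)) − 14.695

18.1285 psi


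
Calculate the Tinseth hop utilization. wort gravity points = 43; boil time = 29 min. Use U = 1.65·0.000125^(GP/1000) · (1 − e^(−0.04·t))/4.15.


bigness = 1.65·0.000125^(43/1000) = 1.1211
boil_factor = (1 − e^(−0.04·29))/4.15 = 0.1654
U = 1.1211 · 0.1654

0.1855


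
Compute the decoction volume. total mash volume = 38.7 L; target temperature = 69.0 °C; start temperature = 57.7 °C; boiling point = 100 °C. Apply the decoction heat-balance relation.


V_dec = V_total·(T_target − T_start)/(T_boil − T_start)
V_dec = 38.7·(69.0 − 57.7)/(100 − 57.7)

10.3383 L


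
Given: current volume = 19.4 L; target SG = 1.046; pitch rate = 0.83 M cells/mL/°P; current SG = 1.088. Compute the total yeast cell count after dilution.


V_w = V·((SG_c−1)/(SG_t−1)−1);  °P = 259 − 259/SG_t;  cells = rate·(V+V_w)·°P
V_w = 19.4·((1.088−1)/(1.046−1)−1) = 17.7130
V_final = 19.4 + 17.7130 = 37.1130
°P = 259 − 259/1.046 = 11.3901
cells = 0.83·37.1130·11.3901

350.8573 billion cells


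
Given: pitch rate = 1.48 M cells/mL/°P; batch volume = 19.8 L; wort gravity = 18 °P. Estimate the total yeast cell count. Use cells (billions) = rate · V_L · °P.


cells = 1.48 · 19.8 · 18

527.4720 billion cells


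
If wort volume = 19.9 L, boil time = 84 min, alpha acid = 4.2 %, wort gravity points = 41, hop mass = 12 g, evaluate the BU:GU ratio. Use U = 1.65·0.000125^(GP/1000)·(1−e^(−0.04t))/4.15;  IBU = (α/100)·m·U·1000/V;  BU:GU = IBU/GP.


U = 1.65·0.000125^(41/1000)·(1−e^(−0.04·84))/4.15 = 0.2655
IBU = (4.2/100)·12·0.2655·1000/19.9 = 6.7241
BU:GU = 6.7241/41

0.1640


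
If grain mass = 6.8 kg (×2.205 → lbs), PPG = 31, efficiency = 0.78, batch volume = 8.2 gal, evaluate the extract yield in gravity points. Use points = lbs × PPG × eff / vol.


lbs = 6.8 × 2.205 = 14.9940
points = 14.9940 × 31 × 0.78 / 8.2

44.2140 points


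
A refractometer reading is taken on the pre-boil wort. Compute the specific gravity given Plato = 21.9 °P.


SG = 259/(259 − P)
SG = 259/(259 − 21.9)

1.0924


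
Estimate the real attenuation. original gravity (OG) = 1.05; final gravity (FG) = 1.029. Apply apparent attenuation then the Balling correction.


AA = (OG−FG)/(OG−1)·100;  RA = AA·0.8192
AA = (1.05 − 1.029)/(1.05 − 1)·100 = 42.0000
RA = 42.0000·0.8192

34.4064 %


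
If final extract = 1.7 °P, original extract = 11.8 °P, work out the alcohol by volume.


SG = 259/(259 − P);  ABV = (OG − FG)·131.25
OG = 259/(259 − 11.8) = 1.0477
FG = 259/(259 − 1.7) = 1.0066
ABV = (1.0477 − 1.0066)·131.25

5.3980 % ABV


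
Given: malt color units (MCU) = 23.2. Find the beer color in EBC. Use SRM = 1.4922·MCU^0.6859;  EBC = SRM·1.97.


SRM = 1.4922·23.2^0.6859 = 12.8948
EBC = 12.8948·1.97

25.4028 EBC


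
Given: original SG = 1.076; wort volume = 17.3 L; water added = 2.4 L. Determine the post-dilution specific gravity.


SG_new = 1 + (SG_old − 1)·V_old/(V_old + V_water)
pts = (1.076 − 1)·1000·17.3/(17.3 + 2.4) = 66.7411
SG_new = 1 + 66.7411/1000

1.0667


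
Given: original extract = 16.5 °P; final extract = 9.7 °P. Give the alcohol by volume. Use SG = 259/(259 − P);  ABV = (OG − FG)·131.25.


OG = 259/(259 − 16.5) = 1.0680
FG = 259/(259 − 9.7) = 1.0389
ABV = (1.0680 − 1.0389)·131.25

3.8236 % ABV


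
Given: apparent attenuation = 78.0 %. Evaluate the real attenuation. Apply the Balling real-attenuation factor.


RA = AA · 0.8192
RA = 78.0 · 0.8192

63.8976 %


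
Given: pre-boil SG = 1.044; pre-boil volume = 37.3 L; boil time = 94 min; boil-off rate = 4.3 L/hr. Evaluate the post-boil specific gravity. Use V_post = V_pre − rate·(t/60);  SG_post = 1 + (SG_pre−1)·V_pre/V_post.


V_post = 37.3 − 4.3·(94/60) = 30.5633
SG_post = 1 + (1.044 − 1)·37.3/30.5633

1.0537


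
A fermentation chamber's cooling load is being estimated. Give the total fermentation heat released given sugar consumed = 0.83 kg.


Q = m_sugar · 590 kJ/kg
Q = 0.83 · 590

489.7000 kJ


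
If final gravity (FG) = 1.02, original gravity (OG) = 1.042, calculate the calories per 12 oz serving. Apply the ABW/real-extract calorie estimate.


ABW = (OG−FG)·131.25·0.79/FG;  °P = 259 − 259/SG (for OG→OE and FG→AE);  RE = 0.1808·OE + 0.8192·AE;  Cal = (6.9·ABW + 4·(RE−0.1))·FG·3.55
ABW = (1.042 − 1.02)·131.25·0.79/1.02 = 2.2364
OE = 259 − 259/1.042 = 10.4395 °P
AE = 259 − 259/1.02 = 5.0784 °P
RE = 0.1808·10.4395 + 0.8192·5.0784 = 6.0477 °P
Cal = (6.9·2.2364 + 4·(6.0477−0.1))·1.02·3.55

142.0229 kcal


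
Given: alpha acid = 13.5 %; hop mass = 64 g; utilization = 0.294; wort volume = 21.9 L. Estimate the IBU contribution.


IBU = (α/100)·mass·U·1000 / V
IBU = (13.5/100)·64·0.294·1000 / 21.9

115.9890 IBU


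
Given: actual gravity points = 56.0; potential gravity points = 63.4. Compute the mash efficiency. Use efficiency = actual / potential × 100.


efficiency = 56.0 / 63.4 × 100

88.3281 %


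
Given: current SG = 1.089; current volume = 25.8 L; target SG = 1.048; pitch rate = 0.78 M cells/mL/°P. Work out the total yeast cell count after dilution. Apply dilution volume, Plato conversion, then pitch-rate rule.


V_w = V·((SG_c−1)/(SG_t−1)−1);  °P = 259 − 259/SG_t;  cells = rate·(V+V_w)·°P
V_w = 25.8·((1.089−1)/(1.048−1)−1) = 22.0375
V_final = 25.8 + 22.0375 = 47.8375
°P = 259 − 259/1.048 = 11.8626
cells = 0.78·47.8375·11.8626

442.6320 billion cells


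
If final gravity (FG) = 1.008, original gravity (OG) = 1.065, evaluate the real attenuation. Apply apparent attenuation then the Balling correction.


AA = (OG−FG)/(OG−1)·100;  RA = AA·0.8192
AA = (1.065 − 1.008)/(1.065 − 1)·100 = 87.6923
RA = 87.6923·0.8192

71.8375 %


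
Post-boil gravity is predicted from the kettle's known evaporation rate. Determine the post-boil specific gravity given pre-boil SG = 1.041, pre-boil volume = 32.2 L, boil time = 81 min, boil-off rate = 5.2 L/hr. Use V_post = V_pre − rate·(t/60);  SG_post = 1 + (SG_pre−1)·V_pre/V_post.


V_post = 32.2 − 5.2·(81/60) = 25.1800
SG_post = 1 + (1.041 − 1)·32.2/25.1800

1.0524


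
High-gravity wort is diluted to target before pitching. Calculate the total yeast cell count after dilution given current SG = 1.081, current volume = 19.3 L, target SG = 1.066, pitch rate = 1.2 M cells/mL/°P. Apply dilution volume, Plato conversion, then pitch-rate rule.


V_w = V·((SG_c−1)/(SG_t−1)−1);  °P = 259 − 259/SG_t;  cells = rate·(V+V_w)·°P
V_w = 19.3·((1.081−1)/(1.066−1)−1) = 4.3864
V_final = 19.3 + 4.3864 = 23.6864
°P = 259 − 259/1.066 = 16.0356
cells = 1.2·23.6864·16.0356

455.7914 billion cells


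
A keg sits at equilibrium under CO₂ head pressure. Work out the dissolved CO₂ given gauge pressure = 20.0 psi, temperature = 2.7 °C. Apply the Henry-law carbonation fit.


vols = (P + 14.695)·(0.01821 + 0.09011·e^(−0.04·T))
vols = (20.0 + 14.695)·(0.01821 + 0.09011·e^(−0.04·2.7))

3.4381 volumes


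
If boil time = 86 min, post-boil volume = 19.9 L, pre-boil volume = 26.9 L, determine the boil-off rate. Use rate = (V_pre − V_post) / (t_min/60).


rate = (26.9 − 19.9) / (86/60)

4.8837 L/hr


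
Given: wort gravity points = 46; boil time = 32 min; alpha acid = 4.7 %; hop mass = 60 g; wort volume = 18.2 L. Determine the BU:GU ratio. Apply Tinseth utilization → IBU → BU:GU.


U = 1.65·0.000125^(GP/1000)·(1−e^(−0.04t))/4.15;  IBU = (α/100)·m·U·1000/V;  BU:GU = IBU/GP
U = 1.65·0.000125^(46/1000)·(1−e^(−0.04·32))/4.15 = 0.1898
IBU = (4.7/100)·60·0.1898·1000/18.2 = 29.4162
BU:GU = 29.4162/46

0.6395


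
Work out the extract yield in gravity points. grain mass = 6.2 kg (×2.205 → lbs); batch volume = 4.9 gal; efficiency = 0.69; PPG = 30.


points = lbs × PPG × eff / vol
lbs = 6.2 × 2.205 = 13.6710
points = 13.6710 × 30 × 0.69 / 4.9

57.7530 points


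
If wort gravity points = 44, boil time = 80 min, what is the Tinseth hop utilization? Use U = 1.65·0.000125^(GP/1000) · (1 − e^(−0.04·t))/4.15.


bigness = 1.65·0.000125^(44/1000) = 1.1111
boil_factor = (1 − e^(−0.04·80))/4.15 = 0.2311
U = 1.1111 · 0.2311

0.2568


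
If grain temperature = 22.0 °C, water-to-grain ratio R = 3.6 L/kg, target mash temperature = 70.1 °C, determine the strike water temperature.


T_strike = (0.41/R)·(T_mash − T_grain) + T_mash
T_strike = (0.41/3.6)·(70.1 − 22.0) + 70.1

75.5781 °C


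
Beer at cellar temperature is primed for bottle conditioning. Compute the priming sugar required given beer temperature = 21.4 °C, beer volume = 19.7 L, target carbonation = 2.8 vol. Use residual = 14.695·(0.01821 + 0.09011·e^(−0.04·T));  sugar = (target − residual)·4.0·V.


residual = 14.695·(0.01821 + 0.09011·e^(−0.04·21.4)) = 0.8302
sugar = (2.8 − 0.8302)·4.0·19.7

155.2219 g


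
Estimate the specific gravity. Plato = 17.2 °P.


SG = 259/(259 − P)
SG = 259/(259 − 17.2)

1.0711


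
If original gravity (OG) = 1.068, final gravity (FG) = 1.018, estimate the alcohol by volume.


ABV = (OG − FG) · 131.25
ABV = (1.068 − 1.018) · 131.25

6.5625 % ABV


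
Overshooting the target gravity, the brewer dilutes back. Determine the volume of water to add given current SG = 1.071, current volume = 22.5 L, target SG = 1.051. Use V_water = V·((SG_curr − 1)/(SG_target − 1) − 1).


V_water = 22.5·((1.071 − 1)/(1.051 − 1) − 1)

8.8235 L


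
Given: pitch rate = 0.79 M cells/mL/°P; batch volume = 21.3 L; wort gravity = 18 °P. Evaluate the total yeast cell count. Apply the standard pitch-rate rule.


cells (billions) = rate · V_L · °P
cells = 0.79 · 21.3 · 18

302.8860 billion cells


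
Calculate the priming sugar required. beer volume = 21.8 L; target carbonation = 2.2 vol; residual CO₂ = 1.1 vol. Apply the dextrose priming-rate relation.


sugar = (target − residual)·4.0·V
sugar = (2.2 − 1.1)·4.0·21.8

95.9200 g


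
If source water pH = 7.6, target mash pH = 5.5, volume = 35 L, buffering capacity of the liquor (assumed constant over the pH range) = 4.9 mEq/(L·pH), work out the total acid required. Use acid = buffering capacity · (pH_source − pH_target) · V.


acid = 4.9 · (7.6 − 5.5) · 35

360.1500 mEq


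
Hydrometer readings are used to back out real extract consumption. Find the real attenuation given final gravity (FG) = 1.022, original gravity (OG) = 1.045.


AA = (OG−FG)/(OG−1)·100;  RA = AA·0.8192
AA = (1.045 − 1.022)/(1.045 − 1)·100 = 51.1111
RA = 51.1111·0.8192

41.8702 %


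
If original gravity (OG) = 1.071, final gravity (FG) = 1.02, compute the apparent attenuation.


AA = (OG − FG)/(OG − 1) · 100
AA = (1.071 − 1.02)/(1.071 − 1) · 100

71.8310 %


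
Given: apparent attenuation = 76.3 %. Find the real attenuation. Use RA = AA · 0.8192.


RA = 76.3 · 0.8192

62.5050 %


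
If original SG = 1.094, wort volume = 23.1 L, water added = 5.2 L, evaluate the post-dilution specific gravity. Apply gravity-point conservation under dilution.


SG_new = 1 + (SG_old − 1)·V_old/(V_old + V_water)
pts = (1.094 − 1)·1000·23.1/(23.1 + 5.2) = 76.7279
SG_new = 1 + 76.7279/1000

1.0767


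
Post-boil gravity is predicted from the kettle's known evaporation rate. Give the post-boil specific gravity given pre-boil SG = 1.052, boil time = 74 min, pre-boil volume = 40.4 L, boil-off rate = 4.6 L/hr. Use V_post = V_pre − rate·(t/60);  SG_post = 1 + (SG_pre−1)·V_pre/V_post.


V_post = 40.4 − 4.6·(74/60) = 34.7267
SG_post = 1 + (1.052 − 1)·40.4/34.7267

1.0605


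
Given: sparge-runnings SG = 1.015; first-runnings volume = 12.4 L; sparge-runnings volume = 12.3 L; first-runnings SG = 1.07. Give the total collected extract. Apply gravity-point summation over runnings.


total = Σ (SG_i − 1)·1000·V_i
first = (1.07 − 1)·1000·12.4 = 868.0000
sparge = (1.015 − 1)·1000·12.3 = 184.5000
total = 868.0000 + 184.5000

1052.5000 gravity·L


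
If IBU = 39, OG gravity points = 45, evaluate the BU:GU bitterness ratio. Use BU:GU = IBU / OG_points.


BU:GU = 39 / 45

0.8667


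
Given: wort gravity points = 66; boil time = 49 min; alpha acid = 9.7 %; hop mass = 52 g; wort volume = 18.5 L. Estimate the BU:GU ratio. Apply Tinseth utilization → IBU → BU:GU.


U = 1.65·0.000125^(GP/1000)·(1−e^(−0.04t))/4.15;  IBU = (α/100)·m·U·1000/V;  BU:GU = IBU/GP
U = 1.65·0.000125^(66/1000)·(1−e^(−0.04·49))/4.15 = 0.1888
IBU = (9.7/100)·52·0.1888·1000/18.5 = 51.4636
BU:GU = 51.4636/66

0.7798


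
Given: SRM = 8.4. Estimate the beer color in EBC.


EBC = SRM · 1.97
EBC = 8.4 · 1.97

16.5480 EBC


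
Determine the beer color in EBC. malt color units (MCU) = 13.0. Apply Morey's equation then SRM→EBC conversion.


SRM = 1.4922·MCU^0.6859;  EBC = SRM·1.97
SRM = 1.4922·13.0^0.6859 = 8.6672
EBC = 8.6672·1.97

17.0745 EBC


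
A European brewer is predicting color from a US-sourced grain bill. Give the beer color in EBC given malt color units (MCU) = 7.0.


SRM = 1.4922·MCU^0.6859;  EBC = SRM·1.97
SRM = 1.4922·7.0^0.6859 = 5.6687
EBC = 5.6687·1.97

11.1672 EBC


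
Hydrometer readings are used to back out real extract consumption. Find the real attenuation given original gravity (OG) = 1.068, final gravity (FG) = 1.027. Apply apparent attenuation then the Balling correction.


AA = (OG−FG)/(OG−1)·100;  RA = AA·0.8192
AA = (1.068 − 1.027)/(1.068 − 1)·100 = 60.2941
RA = 60.2941·0.8192

49.3929 %


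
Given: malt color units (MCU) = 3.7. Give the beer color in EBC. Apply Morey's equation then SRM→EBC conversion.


SRM = 1.4922·MCU^0.6859;  EBC = SRM·1.97
SRM = 1.4922·3.7^0.6859 = 3.6606
EBC = 3.6606·1.97

7.2115 EBC


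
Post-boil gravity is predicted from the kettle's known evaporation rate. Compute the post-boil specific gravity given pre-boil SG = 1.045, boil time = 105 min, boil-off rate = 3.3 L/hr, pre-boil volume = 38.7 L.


V_post = V_pre − rate·(t/60);  SG_post = 1 + (SG_pre−1)·V_pre/V_post
V_post = 38.7 − 3.3·(105/60) = 32.9250
SG_post = 1 + (1.045 − 1)·38.7/32.9250

1.0529


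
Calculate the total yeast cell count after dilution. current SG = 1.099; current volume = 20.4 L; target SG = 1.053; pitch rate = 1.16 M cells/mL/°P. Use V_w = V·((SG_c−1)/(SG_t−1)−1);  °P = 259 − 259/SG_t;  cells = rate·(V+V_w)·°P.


V_w = 20.4·((1.099−1)/(1.053−1)−1) = 17.7057
V_final = 20.4 + 17.7057 = 38.1057
°P = 259 − 259/1.053 = 13.0361
cells = 1.16·38.1057·13.0361

576.2285 billion cells


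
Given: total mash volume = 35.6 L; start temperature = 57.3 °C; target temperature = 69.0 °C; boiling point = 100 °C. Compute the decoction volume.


V_dec = V_total·(T_target − T_start)/(T_boil − T_start)
V_dec = 35.6·(69.0 − 57.3)/(100 − 57.3)

9.7546 L


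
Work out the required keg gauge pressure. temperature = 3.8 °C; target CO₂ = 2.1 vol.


psi = vols/(0.01821 + 0.09011·e^(−0.04·T)) − 14.695
psi = 2.1/(0.01821 + 0.09011·e^(−0.04·3.8)) − 14.695

7.2684 psi


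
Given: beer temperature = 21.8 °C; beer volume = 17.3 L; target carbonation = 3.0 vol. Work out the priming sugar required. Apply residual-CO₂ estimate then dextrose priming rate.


residual = 14.695·(0.01821 + 0.09011·e^(−0.04·T));  sugar = (target − residual)·4.0·V
residual = 14.695·(0.01821 + 0.09011·e^(−0.04·21.8)) = 0.8212
sugar = (3.0 − 0.8212)·4.0·17.3

150.7696 g


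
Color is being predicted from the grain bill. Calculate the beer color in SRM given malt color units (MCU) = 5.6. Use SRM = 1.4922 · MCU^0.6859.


SRM = 1.4922 · 5.6^0.6859

4.8642 SRM


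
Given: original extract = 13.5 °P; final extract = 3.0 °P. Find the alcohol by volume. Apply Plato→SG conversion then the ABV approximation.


SG = 259/(259 − P);  ABV = (OG − FG)·131.25
OG = 259/(259 − 13.5) = 1.0550
FG = 259/(259 − 3.0) = 1.0117
ABV = (1.0550 − 1.0117)·131.25

5.6793 % ABV


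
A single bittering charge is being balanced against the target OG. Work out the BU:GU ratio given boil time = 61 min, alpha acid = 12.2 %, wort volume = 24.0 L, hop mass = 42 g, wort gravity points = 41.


U = 1.65·0.000125^(GP/1000)·(1−e^(−0.04t))/4.15;  IBU = (α/100)·m·U·1000/V;  BU:GU = IBU/GP
U = 1.65·0.000125^(41/1000)·(1−e^(−0.04·61))/4.15 = 0.2511
IBU = (12.2/100)·42·0.2511·1000/24.0 = 53.6045
BU:GU = 53.6045/41

1.3074


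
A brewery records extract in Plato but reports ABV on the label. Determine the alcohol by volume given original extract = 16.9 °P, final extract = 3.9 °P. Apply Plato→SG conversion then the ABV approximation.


SG = 259/(259 − P);  ABV = (OG − FG)·131.25
OG = 259/(259 − 16.9) = 1.0698
FG = 259/(259 − 3.9) = 1.0153
ABV = (1.0698 − 1.0153)·131.25

7.1555 % ABV


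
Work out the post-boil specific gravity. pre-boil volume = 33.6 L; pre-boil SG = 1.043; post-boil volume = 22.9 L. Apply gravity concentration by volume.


SG_post = 1 + (SG_pre − 1)·V_pre/V_post
pts_pre = (1.043 − 1)·1000 = 43.0000
pts_post = 43.0000·33.6/22.9 = 63.0917
SG_post = 1 + 63.0917/1000

1.0631


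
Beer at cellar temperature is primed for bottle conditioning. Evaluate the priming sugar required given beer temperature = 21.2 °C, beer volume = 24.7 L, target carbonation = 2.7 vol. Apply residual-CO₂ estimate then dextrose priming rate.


residual = 14.695·(0.01821 + 0.09011·e^(−0.04·T));  sugar = (target − residual)·4.0·V
residual = 14.695·(0.01821 + 0.09011·e^(−0.04·21.2)) = 0.8347
sugar = (2.7 − 0.8347)·4.0·24.7

184.2919 g


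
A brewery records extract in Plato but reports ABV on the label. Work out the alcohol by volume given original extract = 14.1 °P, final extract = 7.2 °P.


SG = 259/(259 − P);  ABV = (OG − FG)·131.25
OG = 259/(259 − 14.1) = 1.0576
FG = 259/(259 − 7.2) = 1.0286
ABV = (1.0576 − 1.0286)·131.25

3.8037 % ABV


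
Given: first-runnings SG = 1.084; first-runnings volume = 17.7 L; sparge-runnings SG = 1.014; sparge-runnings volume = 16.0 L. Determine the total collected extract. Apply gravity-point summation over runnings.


total = Σ (SG_i − 1)·1000·V_i
first = (1.084 − 1)·1000·17.7 = 1486.8000
sparge = (1.014 − 1)·1000·16.0 = 224.0000
total = 1486.8000 + 224.0000

1710.8000 gravity·L


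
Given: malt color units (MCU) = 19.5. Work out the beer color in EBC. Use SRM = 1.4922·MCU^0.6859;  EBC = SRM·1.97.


SRM = 1.4922·19.5^0.6859 = 11.4462
EBC = 11.4462·1.97

22.5490 EBC


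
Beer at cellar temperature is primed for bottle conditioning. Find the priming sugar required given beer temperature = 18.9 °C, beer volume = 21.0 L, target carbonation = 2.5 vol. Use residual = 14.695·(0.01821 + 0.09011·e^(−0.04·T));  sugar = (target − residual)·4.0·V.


residual = 14.695·(0.01821 + 0.09011·e^(−0.04·18.9)) = 0.8893
sugar = (2.5 − 0.8893)·4.0·21.0

135.2949 g


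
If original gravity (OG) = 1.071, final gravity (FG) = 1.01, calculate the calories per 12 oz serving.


ABW = (OG−FG)·131.25·0.79/FG;  °P = 259 − 259/SG (for OG→OE and FG→AE);  RE = 0.1808·OE + 0.8192·AE;  Cal = (6.9·ABW + 4·(RE−0.1))·FG·3.55
ABW = (1.071 − 1.01)·131.25·0.79/1.01 = 6.2623
OE = 259 − 259/1.071 = 17.1699 °P
AE = 259 − 259/1.01 = 2.5644 °P
RE = 0.1808·17.1699 + 0.8192·2.5644 = 5.2050 °P
Cal = (6.9·6.2623 + 4·(5.2050−0.1))·1.01·3.55

228.1459 kcal


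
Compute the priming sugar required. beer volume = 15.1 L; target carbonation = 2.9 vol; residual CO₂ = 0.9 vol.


sugar = (target − residual)·4.0·V
sugar = (2.9 − 0.9)·4.0·15.1

120.8000 g


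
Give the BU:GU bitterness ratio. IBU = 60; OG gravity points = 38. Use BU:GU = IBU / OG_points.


BU:GU = 60 / 38

1.5789


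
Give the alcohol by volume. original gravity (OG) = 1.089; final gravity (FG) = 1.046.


ABV = (OG − FG) · 131.25
ABV = (1.089 − 1.046) · 131.25

5.6437 % ABV


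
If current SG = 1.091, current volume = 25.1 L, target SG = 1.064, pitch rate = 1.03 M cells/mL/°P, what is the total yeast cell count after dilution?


V_w = V·((SG_c−1)/(SG_t−1)−1);  °P = 259 − 259/SG_t;  cells = rate·(V+V_w)·°P
V_w = 25.1·((1.091−1)/(1.064−1)−1) = 10.5891
V_final = 25.1 + 10.5891 = 35.6891
°P = 259 − 259/1.064 = 15.5789
cells = 1.03·35.6891·15.5789

572.6780 billion cells


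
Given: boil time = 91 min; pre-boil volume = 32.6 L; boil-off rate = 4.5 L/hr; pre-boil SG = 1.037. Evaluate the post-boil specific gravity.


V_post = V_pre − rate·(t/60);  SG_post = 1 + (SG_pre−1)·V_pre/V_post
V_post = 32.6 − 4.5·(91/60) = 25.7750
SG_post = 1 + (1.037 − 1)·32.6/25.7750

1.0468


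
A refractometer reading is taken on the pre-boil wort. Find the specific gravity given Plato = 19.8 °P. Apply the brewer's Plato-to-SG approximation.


SG = 259/(259 − P)
SG = 259/(259 − 19.8)

1.0828


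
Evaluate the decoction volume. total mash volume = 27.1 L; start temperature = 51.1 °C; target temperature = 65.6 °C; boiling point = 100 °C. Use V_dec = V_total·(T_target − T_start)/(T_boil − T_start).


V_dec = 27.1·(65.6 − 51.1)/(100 − 51.1)

8.0358 L


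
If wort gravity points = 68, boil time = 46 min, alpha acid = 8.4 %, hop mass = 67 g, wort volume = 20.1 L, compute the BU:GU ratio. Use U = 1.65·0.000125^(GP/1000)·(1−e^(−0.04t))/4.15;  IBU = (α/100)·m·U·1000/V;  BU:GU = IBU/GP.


U = 1.65·0.000125^(68/1000)·(1−e^(−0.04·46))/4.15 = 0.1815
IBU = (8.4/100)·67·0.1815·1000/20.1 = 50.8246
BU:GU = 50.8246/68

0.7474


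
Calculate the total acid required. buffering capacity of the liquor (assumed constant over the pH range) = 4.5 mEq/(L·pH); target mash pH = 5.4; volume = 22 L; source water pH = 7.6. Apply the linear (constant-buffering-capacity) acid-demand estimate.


acid = buffering capacity · (pH_source − pH_target) · V
acid = 4.5 · (7.6 − 5.4) · 22

217.8000 mEq


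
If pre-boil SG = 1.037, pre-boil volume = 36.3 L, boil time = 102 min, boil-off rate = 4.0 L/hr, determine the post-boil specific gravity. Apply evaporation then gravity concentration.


V_post = V_pre − rate·(t/60);  SG_post = 1 + (SG_pre−1)·V_pre/V_post
V_post = 36.3 − 4.0·(102/60) = 29.5000
SG_post = 1 + (1.037 − 1)·36.3/29.5000

1.0455


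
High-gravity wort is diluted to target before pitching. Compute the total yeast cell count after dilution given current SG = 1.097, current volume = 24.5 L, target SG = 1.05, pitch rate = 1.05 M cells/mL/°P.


V_w = V·((SG_c−1)/(SG_t−1)−1);  °P = 259 − 259/SG_t;  cells = rate·(V+V_w)·°P
V_w = 24.5·((1.097−1)/(1.05−1)−1) = 23.0300
V_final = 24.5 + 23.0300 = 47.5300
°P = 259 − 259/1.05 = 12.3333
cells = 1.05·47.5300·12.3333

615.5135 billion cells


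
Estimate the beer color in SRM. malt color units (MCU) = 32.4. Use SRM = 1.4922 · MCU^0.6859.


SRM = 1.4922 · 32.4^0.6859

16.2147 SRM


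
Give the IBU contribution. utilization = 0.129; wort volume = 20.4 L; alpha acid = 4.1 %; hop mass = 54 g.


IBU = (α/100)·mass·U·1000 / V
IBU = (4.1/100)·54·0.129·1000 / 20.4

14.0003 IBU


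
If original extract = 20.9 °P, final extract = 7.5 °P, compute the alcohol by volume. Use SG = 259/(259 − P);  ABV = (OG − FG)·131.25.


OG = 259/(259 − 20.9) = 1.0878
FG = 259/(259 − 7.5) = 1.0298
ABV = (1.0878 − 1.0298)·131.25

7.6069 % ABV


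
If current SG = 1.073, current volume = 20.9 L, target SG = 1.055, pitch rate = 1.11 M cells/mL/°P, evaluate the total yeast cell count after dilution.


V_w = V·((SG_c−1)/(SG_t−1)−1);  °P = 259 − 259/SG_t;  cells = rate·(V+V_w)·°P
V_w = 20.9·((1.073−1)/(1.055−1)−1) = 6.8400
V_final = 20.9 + 6.8400 = 27.7400
°P = 259 − 259/1.055 = 13.5024
cells = 1.11·27.7400·13.5024

415.7569 billion cells


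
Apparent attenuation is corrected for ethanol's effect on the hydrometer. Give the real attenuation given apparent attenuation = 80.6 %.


RA = AA · 0.8192
RA = 80.6 · 0.8192

66.0275 %


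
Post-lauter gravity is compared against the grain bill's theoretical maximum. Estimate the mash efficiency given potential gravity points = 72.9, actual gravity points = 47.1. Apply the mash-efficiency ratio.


efficiency = actual / potential × 100
efficiency = 47.1 / 72.9 × 100

64.6091 %


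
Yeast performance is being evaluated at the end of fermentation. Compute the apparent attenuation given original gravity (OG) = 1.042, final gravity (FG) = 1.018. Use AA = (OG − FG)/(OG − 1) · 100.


AA = (1.042 − 1.018)/(1.042 − 1) · 100

57.1429 %


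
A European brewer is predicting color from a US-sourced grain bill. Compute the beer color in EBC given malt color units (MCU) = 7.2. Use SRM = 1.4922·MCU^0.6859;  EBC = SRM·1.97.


SRM = 1.4922·7.2^0.6859 = 5.7792
EBC = 5.7792·1.97

11.3851 EBC


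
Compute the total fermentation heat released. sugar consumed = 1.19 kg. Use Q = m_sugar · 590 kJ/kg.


Q = 1.19 · 590

702.1000 kJ


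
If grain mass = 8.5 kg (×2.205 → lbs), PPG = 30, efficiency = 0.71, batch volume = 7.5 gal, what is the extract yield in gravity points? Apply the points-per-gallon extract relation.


points = lbs × PPG × eff / vol
lbs = 8.5 × 2.205 = 18.7425
points = 18.7425 × 30 × 0.71 / 7.5

53.2287 points


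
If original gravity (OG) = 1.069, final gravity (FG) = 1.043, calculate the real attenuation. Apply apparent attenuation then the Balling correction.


AA = (OG−FG)/(OG−1)·100;  RA = AA·0.8192
AA = (1.069 − 1.043)/(1.069 − 1)·100 = 37.6812
RA = 37.6812·0.8192

30.8684 %


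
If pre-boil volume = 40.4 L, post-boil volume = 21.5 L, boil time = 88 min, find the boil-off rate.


rate = (V_pre − V_post) / (t_min/60)
rate = (40.4 − 21.5) / (88/60)

12.8864 L/hr


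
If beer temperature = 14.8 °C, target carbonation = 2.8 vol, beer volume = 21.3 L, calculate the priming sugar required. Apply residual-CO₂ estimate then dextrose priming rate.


residual = 14.695·(0.01821 + 0.09011·e^(−0.04·T));  sugar = (target − residual)·4.0·V
residual = 14.695·(0.01821 + 0.09011·e^(−0.04·14.8)) = 1.0002
sugar = (2.8 − 1.0002)·4.0·21.3

153.3471 g


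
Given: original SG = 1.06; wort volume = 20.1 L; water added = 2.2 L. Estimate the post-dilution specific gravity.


SG_new = 1 + (SG_old − 1)·V_old/(V_old + V_water)
pts = (1.06 − 1)·1000·20.1/(20.1 + 2.2) = 54.0807
SG_new = 1 + 54.0807/1000

1.0541


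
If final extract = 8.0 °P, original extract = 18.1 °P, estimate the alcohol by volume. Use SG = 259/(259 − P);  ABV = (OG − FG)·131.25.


OG = 259/(259 − 18.1) = 1.0751
FG = 259/(259 − 8.0) = 1.0319
ABV = (1.0751 − 1.0319)·131.25

5.6782 % ABV


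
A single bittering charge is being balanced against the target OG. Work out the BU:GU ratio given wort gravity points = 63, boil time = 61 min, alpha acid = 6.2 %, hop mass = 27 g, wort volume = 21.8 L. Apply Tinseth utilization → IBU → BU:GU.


U = 1.65·0.000125^(GP/1000)·(1−e^(−0.04t))/4.15;  IBU = (α/100)·m·U·1000/V;  BU:GU = IBU/GP
U = 1.65·0.000125^(63/1000)·(1−e^(−0.04·61))/4.15 = 0.2060
IBU = (6.2/100)·27·0.2060·1000/21.8 = 15.8210
BU:GU = 15.8210/63

0.2511


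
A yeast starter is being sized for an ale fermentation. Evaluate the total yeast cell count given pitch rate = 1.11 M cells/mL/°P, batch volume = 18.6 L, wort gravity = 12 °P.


cells (billions) = rate · V_L · °P
cells = 1.11 · 18.6 · 12

247.7520 billion cells


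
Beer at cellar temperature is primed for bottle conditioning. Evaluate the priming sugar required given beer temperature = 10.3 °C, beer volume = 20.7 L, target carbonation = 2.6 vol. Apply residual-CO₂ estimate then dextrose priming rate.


residual = 14.695·(0.01821 + 0.09011·e^(−0.04·T));  sugar = (target − residual)·4.0·V
residual = 14.695·(0.01821 + 0.09011·e^(−0.04·10.3)) = 1.1446
sugar = (2.6 − 1.1446)·4.0·20.7

120.5052 g


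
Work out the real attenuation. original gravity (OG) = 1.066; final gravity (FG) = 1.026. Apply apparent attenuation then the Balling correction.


AA = (OG−FG)/(OG−1)·100;  RA = AA·0.8192
AA = (1.066 − 1.026)/(1.066 − 1)·100 = 60.6061
RA = 60.6061·0.8192

49.6485 %


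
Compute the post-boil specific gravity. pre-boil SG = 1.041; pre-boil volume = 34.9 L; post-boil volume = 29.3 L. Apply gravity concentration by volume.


SG_post = 1 + (SG_pre − 1)·V_pre/V_post
pts_pre = (1.041 − 1)·1000 = 41.0000
pts_post = 41.0000·34.9/29.3 = 48.8362
SG_post = 1 + 48.8362/1000

1.0488


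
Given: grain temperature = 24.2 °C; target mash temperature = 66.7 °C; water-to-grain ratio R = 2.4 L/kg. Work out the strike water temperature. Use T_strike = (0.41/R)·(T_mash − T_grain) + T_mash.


T_strike = (0.41/2.4)·(66.7 − 24.2) + 66.7

73.9604 °C
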